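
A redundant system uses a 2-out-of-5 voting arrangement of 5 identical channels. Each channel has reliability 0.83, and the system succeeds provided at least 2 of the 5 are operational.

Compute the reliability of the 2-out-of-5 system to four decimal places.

R = Σ_{i=2}^{5} C(5,i) p^i (1−p)^{5−i} with p = 0.83
C(5,2)·0.83^2·0.17^3 = 0.033846
C(5,3)·0.83^3·0.17^2 = 0.165246
C(5,4)·0.83^4·0.17^1 = 0.403396
C(5,5)·0.83^5·0.17^0 = 0.393904
Sum = 0.9964

0.9964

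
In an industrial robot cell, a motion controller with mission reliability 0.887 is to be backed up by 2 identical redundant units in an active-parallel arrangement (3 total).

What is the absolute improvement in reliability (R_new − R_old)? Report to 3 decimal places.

R_before = 0.887
R_after = 1 − (1 − 0.887)^3 = 0.999
ΔR = 0.999 − 0.887 = 0.112

0.112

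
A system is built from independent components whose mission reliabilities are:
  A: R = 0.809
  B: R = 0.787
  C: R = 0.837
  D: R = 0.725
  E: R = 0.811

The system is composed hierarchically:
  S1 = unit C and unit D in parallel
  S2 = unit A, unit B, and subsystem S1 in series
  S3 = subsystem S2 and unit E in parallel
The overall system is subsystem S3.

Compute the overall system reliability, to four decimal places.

0.9259

Parallel (C and D): 1 − (1 − 0.837000)(1 − 0.725000) = 0.955175
Series (A, B, and [0.955175]): 0.809000 × 0.787000 × 0.955175 = 0.608144
Parallel ([0.608144] and E): 1 − (1 − 0.608144)(1 − 0.811000) = 0.9259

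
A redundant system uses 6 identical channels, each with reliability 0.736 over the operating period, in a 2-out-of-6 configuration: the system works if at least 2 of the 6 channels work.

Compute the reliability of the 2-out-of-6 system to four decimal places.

0.9940

R = Σ_{i=2}^{6} C(6,i) p^i (1−p)^{6−i} with p = 0.736
C(6,2)·0.736^2·0.264^4 = 0.039470
C(6,3)·0.736^3·0.264^3 = 0.146715
C(6,4)·0.736^4·0.264^2 = 0.306768
C(6,5)·0.736^5·0.264^1 = 0.342093
C(6,6)·0.736^6·0.264^0 = 0.158952
Sum = 0.9940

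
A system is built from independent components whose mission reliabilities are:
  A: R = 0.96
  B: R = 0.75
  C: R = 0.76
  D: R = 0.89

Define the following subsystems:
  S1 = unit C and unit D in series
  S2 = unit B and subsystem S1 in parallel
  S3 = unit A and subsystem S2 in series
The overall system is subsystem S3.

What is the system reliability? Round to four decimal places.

Series (C and D): 0.760000 × 0.890000 = 0.676400
Parallel (B and [0.676400]): 1 − (1 − 0.750000)(1 − 0.676400) = 0.919100
Series (A and [0.919100]): 0.960000 × 0.919100 = 0.8823

0.8823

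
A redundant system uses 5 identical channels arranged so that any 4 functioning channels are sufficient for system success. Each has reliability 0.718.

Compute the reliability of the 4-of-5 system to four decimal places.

0.5655

R = Σ_{i=4}^{5} C(5,i) p^i (1−p)^{5−i} with p = 0.718
C(5,4)·0.718^4·0.282^1 = 0.374729
C(5,5)·0.718^5·0.282^0 = 0.190819
Sum = 0.5655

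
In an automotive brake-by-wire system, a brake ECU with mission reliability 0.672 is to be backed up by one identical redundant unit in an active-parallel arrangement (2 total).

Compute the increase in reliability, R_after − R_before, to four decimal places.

R_before = 0.672
R_after = 1 − (1 − 0.672)^2 = 0.8924
ΔR = 0.8924 − 0.672 = 0.2204

0.2204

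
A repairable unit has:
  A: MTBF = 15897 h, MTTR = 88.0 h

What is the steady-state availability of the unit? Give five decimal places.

0.99449

A(A) = MTBF/(MTBF+MTTR) = 15897/(15897+88.0) = 0.99449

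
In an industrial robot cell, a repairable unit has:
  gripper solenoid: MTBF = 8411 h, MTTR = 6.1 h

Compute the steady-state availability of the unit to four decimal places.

A(gripper solenoid) = MTBF/(MTBF+MTTR) = 8411/(8411+6.1) = 0.9993

0.9993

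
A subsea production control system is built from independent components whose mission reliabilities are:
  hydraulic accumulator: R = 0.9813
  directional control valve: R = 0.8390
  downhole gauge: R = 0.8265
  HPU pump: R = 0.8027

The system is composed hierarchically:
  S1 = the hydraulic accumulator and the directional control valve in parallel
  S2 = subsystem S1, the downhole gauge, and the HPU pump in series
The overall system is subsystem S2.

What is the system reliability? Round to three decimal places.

Parallel (hydraulic accumulator and directional control valve): 1 − (1 − 0.98130)(1 − 0.83900) = 0.99699
Series ([0.99699], downhole gauge, and HPU pump): 0.99699 × 0.82650 × 0.80270 = 0.661

0.661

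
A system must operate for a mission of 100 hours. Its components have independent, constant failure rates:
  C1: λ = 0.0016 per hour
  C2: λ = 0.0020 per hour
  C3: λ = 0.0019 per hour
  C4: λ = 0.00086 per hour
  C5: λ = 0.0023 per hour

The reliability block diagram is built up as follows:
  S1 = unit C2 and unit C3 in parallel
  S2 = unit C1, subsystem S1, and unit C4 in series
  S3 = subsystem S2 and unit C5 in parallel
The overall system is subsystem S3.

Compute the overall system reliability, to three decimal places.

0.950

R(C1) = exp(−0.0016 × 100) = 0.85214
R(C2) = exp(−0.0020 × 100) = 0.81873
R(C3) = exp(−0.0019 × 100) = 0.82696
R(C4) = exp(−0.00086 × 100) = 0.91759
R(C5) = exp(−0.0023 × 100) = 0.79453
Parallel (C2 and C3): 1 − (1 − 0.81873)(1 − 0.82696) = 0.96863
Series (C1, [0.96863], and C4): 0.85214 × 0.96863 × 0.91759 = 0.75739
Parallel ([0.75739] and C5): 1 − (1 − 0.75739)(1 − 0.79453) = 0.950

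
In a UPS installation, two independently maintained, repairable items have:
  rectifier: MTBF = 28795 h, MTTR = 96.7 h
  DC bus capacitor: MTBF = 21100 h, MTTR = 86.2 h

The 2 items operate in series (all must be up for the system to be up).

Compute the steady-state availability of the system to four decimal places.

A(rectifier) = MTBF/(MTBF+MTTR) = 28795/(28795+96.7) = 0.996653
A(DC bus capacitor) = MTBF/(MTBF+MTTR) = 21100/(21100+86.2) = 0.995931
Series availability: 0.996653 × 0.995931 = 0.9926

0.9926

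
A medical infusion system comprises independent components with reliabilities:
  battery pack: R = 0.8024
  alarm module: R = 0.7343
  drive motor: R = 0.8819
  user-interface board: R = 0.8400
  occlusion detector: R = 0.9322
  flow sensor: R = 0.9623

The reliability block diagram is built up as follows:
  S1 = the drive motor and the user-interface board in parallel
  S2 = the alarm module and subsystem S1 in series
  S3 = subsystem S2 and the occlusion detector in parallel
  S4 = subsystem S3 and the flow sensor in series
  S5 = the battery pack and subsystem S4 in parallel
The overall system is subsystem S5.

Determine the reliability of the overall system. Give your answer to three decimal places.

Parallel (drive motor and user-interface board): 1 − (1 − 0.88190)(1 − 0.84000) = 0.98110
Series (alarm module and [0.98110]): 0.73430 × 0.98110 = 0.72042
Parallel ([0.72042] and occlusion detector): 1 − (1 − 0.72042)(1 − 0.93220) = 0.98104
Series ([0.98104] and flow sensor): 0.98104 × 0.96230 = 0.94405
Parallel (battery pack and [0.94405]): 1 − (1 − 0.80240)(1 − 0.94405) = 0.989

0.989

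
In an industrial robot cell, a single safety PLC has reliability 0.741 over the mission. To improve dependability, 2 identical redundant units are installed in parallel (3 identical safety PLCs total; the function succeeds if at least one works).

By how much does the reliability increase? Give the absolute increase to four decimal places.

0.2416

R_before = 0.741
R_after = 1 − (1 − 0.741)^3 = 0.9826
ΔR = 0.9826 − 0.741 = 0.2416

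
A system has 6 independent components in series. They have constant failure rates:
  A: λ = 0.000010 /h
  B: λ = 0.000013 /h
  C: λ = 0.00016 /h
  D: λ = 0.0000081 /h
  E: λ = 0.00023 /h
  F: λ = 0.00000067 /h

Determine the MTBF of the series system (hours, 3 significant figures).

Series of exponential components: λ_sys = Σ λ_i
λ_sys = 0.000010 + 0.000013 + 0.00016 + 0.0000081 + 0.00023 + 0.00000067 = 4.2177e-04 /h
MTBF = 1 / λ_sys = 2370 h

2370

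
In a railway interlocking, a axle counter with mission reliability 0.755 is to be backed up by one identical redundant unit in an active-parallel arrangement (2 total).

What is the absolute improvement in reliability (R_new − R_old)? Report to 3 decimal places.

R_before = 0.755
R_after = 1 − (1 − 0.755)^2 = 0.940
ΔR = 0.940 − 0.755 = 0.185

0.185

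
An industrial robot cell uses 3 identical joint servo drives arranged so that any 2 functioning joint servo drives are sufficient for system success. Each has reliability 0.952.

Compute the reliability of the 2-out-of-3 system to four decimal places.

R = Σ_{i=2}^{3} C(3,i) p^i (1−p)^{3−i} with p = 0.952
C(3,2)·0.952^2·0.048^1 = 0.130508
C(3,3)·0.952^3·0.048^0 = 0.862801
Sum = 0.9933

0.9933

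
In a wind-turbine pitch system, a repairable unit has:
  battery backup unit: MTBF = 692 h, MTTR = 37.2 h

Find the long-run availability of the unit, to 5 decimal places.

0.94899

A(battery backup unit) = MTBF/(MTBF+MTTR) = 692/(692+37.2) = 0.94899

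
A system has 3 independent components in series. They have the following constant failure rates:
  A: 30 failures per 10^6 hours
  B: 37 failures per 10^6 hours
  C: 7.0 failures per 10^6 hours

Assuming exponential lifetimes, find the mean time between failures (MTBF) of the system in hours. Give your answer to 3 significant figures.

13500

Series of exponential components: λ_sys = Σ λ_i
λ_sys = 0.000030 + 0.000037 + 0.0000070 = 7.4000e-05 /h
MTBF = 1 / λ_sys = 13500 h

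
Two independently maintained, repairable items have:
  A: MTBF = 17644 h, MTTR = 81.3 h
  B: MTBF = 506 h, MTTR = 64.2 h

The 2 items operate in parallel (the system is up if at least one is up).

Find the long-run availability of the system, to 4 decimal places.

0.9995

A(A) = MTBF/(MTBF+MTTR) = 17644/(17644+81.3) = 0.995413
A(B) = MTBF/(MTBF+MTTR) = 506/(506+64.2) = 0.887408
Parallel availability: 1 − (1 − 0.995413)(1 − 0.887408) = 0.9995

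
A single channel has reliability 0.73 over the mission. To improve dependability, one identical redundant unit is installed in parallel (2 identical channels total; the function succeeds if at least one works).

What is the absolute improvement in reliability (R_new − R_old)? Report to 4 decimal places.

R_before = 0.73
R_after = 1 − (1 − 0.73)^2 = 0.9271
ΔR = 0.9271 − 0.73 = 0.1971

0.1971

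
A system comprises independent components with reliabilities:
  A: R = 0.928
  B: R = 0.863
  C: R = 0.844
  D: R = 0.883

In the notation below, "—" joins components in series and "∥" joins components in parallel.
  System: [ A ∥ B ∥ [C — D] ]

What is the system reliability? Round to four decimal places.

0.9975

Series (C and D): 0.844000 × 0.883000 = 0.745252
Parallel (A, B, and [0.745252]): 1 − (1 − 0.928000)(1 − 0.863000)(1 − 0.745252) = 0.9975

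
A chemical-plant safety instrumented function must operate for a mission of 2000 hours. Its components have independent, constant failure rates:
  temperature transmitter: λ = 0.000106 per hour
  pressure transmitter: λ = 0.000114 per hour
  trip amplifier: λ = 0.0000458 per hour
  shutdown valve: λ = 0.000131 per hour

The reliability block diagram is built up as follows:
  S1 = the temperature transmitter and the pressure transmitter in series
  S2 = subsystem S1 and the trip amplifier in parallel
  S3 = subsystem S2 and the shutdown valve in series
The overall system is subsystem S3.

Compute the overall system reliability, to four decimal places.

0.7455

R(temperature transmitter) = exp(−0.000106 × 2000) = 0.808965
R(pressure transmitter) = exp(−0.000114 × 2000) = 0.796124
R(trip amplifier) = exp(−0.0000458 × 2000) = 0.912470
R(shutdown valve) = exp(−0.000131 × 2000) = 0.769511
Series (temperature transmitter and pressure transmitter): 0.808965 × 0.796124 = 0.644036
Parallel ([0.644036] and trip amplifier): 1 − (1 − 0.644036)(1 − 0.912470) = 0.968842
Series ([0.968842] and shutdown valve): 0.968842 × 0.769511 = 0.7455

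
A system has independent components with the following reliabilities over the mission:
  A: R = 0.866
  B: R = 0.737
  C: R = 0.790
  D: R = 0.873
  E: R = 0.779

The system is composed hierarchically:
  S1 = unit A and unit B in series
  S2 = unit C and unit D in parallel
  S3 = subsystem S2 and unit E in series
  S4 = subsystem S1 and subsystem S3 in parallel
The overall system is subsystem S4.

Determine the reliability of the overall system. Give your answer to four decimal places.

Series (A and B): 0.866000 × 0.737000 = 0.638242
Parallel (C and D): 1 − (1 − 0.790000)(1 − 0.873000) = 0.973330
Series ([0.973330] and E): 0.973330 × 0.779000 = 0.758224
Parallel ([0.638242] and [0.758224]): 1 − (1 − 0.638242)(1 − 0.758224) = 0.9125

0.9125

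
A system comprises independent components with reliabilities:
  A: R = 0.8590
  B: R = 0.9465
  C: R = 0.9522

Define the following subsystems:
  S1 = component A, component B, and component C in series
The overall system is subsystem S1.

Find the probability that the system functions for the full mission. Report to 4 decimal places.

Series (A, B, and C): 0.859000 × 0.946500 × 0.952200 = 0.7742

0.7742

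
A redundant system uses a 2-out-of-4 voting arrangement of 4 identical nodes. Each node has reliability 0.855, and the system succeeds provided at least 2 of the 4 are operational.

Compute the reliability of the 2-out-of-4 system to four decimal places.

R = Σ_{i=2}^{4} C(4,i) p^i (1−p)^{4−i} with p = 0.855
C(4,2)·0.855^2·0.145^2 = 0.092219
C(4,3)·0.855^3·0.145^1 = 0.362515
C(4,4)·0.855^4·0.145^0 = 0.534398
Sum = 0.9891

0.9891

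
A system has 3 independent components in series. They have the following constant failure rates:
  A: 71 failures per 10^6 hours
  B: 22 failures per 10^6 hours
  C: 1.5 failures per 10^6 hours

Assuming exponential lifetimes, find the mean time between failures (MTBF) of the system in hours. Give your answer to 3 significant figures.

10600

Series of exponential components: λ_sys = Σ λ_i
λ_sys = 0.000071 + 0.000022 + 0.0000015 = 9.4500e-05 /h
MTBF = 1 / λ_sys = 10600 h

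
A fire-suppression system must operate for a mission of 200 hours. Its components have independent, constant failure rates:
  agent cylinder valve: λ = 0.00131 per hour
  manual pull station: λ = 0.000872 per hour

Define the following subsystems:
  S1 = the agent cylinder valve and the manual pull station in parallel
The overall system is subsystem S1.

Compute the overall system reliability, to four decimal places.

R(agent cylinder valve) = exp(−0.00131 × 200) = 0.769511
R(manual pull station) = exp(−0.000872 × 200) = 0.839961
Parallel (agent cylinder valve and manual pull station): 1 − (1 − 0.769511)(1 − 0.839961) = 0.9631

0.9631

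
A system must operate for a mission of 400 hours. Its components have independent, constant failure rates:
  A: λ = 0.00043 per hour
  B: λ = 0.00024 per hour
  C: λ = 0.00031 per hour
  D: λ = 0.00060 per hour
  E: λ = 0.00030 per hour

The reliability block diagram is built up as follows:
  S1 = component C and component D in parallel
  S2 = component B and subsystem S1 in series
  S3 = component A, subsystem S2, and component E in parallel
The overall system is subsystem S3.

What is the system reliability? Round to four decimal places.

0.9980

R(A) = exp(−0.00043 × 400) = 0.841979
R(B) = exp(−0.00024 × 400) = 0.908464
R(C) = exp(−0.00031 × 400) = 0.883380
R(D) = exp(−0.00060 × 400) = 0.786628
R(E) = exp(−0.00030 × 400) = 0.886920
Parallel (C and D): 1 − (1 − 0.883380)(1 − 0.786628) = 0.975117
Series (B and [0.975117]): 0.908464 × 0.975117 = 0.885859
Parallel (A, [0.885859], and E): 1 − (1 − 0.841979)(1 − 0.885859)(1 − 0.886920) = 0.9980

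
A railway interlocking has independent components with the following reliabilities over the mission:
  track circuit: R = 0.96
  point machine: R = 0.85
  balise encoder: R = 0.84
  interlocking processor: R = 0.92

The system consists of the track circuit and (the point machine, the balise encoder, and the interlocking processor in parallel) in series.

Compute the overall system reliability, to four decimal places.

Parallel (point machine, balise encoder, and interlocking processor): 1 − (1 − 0.850000)(1 − 0.840000)(1 − 0.920000) = 0.998080
Series (track circuit and [0.998080]): 0.960000 × 0.998080 = 0.9582

0.9582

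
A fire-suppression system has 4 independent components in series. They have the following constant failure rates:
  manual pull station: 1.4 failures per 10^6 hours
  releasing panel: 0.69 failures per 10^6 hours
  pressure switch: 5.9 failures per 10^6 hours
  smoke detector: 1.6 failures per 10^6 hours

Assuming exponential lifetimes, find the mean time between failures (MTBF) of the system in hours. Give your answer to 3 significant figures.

104000

Series of exponential components: λ_sys = Σ λ_i
λ_sys = 0.0000014 + 0.00000069 + 0.0000059 + 0.0000016 = 9.5900e-06 /h
MTBF = 1 / λ_sys = 104000 h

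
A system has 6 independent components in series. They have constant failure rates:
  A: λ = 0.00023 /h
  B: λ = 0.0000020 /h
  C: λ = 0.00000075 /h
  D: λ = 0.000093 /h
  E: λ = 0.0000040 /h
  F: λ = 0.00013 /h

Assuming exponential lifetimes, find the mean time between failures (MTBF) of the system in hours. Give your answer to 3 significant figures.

Series of exponential components: λ_sys = Σ λ_i
λ_sys = 0.00023 + 0.0000020 + 0.00000075 + 0.000093 + 0.0000040 + 0.00013 = 4.5975e-04 /h
MTBF = 1 / λ_sys = 2180 h

2180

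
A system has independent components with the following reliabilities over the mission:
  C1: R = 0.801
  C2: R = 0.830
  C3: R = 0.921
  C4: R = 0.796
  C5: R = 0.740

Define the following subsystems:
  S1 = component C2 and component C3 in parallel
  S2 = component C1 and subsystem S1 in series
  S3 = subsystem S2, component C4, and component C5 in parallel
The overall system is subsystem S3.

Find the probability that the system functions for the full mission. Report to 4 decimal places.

0.9889

Parallel (C2 and C3): 1 − (1 − 0.830000)(1 − 0.921000) = 0.986570
Series (C1 and [0.986570]): 0.801000 × 0.986570 = 0.790243
Parallel ([0.790243], C4, and C5): 1 − (1 − 0.790243)(1 − 0.796000)(1 − 0.740000) = 0.9889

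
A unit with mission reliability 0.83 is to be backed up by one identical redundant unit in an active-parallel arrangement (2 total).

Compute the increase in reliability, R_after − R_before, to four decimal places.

0.1411

R_before = 0.83
R_after = 1 − (1 − 0.83)^2 = 0.9711
ΔR = 0.9711 − 0.83 = 0.1411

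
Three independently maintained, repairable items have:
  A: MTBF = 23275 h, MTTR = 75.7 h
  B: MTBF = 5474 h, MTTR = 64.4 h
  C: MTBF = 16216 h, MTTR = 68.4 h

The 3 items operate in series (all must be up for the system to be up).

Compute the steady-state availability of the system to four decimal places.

A(A) = MTBF/(MTBF+MTTR) = 23275/(23275+75.7) = 0.996758
A(B) = MTBF/(MTBF+MTTR) = 5474/(5474+64.4) = 0.988372
A(C) = MTBF/(MTBF+MTTR) = 16216/(16216+68.4) = 0.995800
Series availability: 0.996758 × 0.988372 × 0.995800 = 0.9810

0.9810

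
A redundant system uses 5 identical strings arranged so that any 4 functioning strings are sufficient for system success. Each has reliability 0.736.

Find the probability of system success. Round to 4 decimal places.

0.6033

R = Σ_{i=4}^{5} C(5,i) p^i (1−p)^{5−i} with p = 0.736
C(5,4)·0.736^4·0.264^1 = 0.387334
C(5,5)·0.736^5·0.264^0 = 0.215968
Sum = 0.6033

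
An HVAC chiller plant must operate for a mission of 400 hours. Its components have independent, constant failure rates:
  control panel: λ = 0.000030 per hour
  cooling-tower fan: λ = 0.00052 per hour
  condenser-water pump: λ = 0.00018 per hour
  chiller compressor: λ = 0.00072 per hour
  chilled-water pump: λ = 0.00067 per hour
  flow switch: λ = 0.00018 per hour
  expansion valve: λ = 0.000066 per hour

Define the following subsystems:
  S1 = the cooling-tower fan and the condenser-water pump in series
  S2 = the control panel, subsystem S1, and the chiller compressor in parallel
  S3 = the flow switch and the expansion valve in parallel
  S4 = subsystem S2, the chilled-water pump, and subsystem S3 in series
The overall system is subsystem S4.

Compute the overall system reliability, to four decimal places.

R(control panel) = exp(−0.000030 × 400) = 0.988072
R(cooling-tower fan) = exp(−0.00052 × 400) = 0.812207
R(condenser-water pump) = exp(−0.00018 × 400) = 0.930531
R(chiller compressor) = exp(−0.00072 × 400) = 0.749762
R(chilled-water pump) = exp(−0.00067 × 400) = 0.764908
R(flow switch) = exp(−0.00018 × 400) = 0.930531
R(expansion valve) = exp(−0.000066 × 400) = 0.973945
Series (cooling-tower fan and condenser-water pump): 0.812207 × 0.930531 = 0.755784
Parallel (control panel, [0.755784], and chiller compressor): 1 − (1 − 0.988072)(1 − 0.755784)(1 − 0.749762) = 0.999271
Parallel (flow switch and expansion valve): 1 − (1 − 0.930531)(1 − 0.973945) = 0.998190
Series ([0.999271], chilled-water pump, and [0.998190]): 0.999271 × 0.764908 × 0.998190 = 0.7630

0.7630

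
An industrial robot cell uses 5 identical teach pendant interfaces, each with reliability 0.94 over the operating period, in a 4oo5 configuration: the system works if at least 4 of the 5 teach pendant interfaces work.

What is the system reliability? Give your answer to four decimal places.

R = Σ_{i=4}^{5} C(5,i) p^i (1−p)^{5−i} with p = 0.94
C(5,4)·0.94^4·0.06^1 = 0.234225
C(5,5)·0.94^5·0.06^0 = 0.733904
Sum = 0.9681

0.9681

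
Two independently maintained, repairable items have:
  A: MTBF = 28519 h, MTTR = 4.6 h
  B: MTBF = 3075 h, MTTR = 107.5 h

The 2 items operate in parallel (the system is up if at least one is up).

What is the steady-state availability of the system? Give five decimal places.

0.99999

A(A) = MTBF/(MTBF+MTTR) = 28519/(28519+4.6) = 0.999839
A(B) = MTBF/(MTBF+MTTR) = 3075/(3075+107.5) = 0.966222
Parallel availability: 1 − (1 − 0.999839)(1 − 0.966222) = 0.99999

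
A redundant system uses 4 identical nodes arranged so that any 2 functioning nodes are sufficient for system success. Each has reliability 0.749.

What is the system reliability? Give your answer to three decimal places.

R = Σ_{i=2}^{4} C(4,i) p^i (1−p)^{4−i} with p = 0.749
C(4,2)·0.749^2·0.251^2 = 0.21206
C(4,3)·0.749^3·0.251^1 = 0.42187
C(4,4)·0.749^4·0.251^0 = 0.31472
Sum = 0.949

0.949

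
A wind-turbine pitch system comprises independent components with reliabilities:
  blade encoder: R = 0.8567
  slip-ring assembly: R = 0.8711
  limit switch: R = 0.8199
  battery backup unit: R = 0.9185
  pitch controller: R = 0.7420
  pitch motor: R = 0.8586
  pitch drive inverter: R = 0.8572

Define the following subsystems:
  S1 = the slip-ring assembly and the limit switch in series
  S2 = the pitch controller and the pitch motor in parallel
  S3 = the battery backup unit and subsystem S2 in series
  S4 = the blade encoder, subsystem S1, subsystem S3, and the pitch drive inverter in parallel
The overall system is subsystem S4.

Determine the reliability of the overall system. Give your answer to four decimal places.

Series (slip-ring assembly and limit switch): 0.871100 × 0.819900 = 0.714215
Parallel (pitch controller and pitch motor): 1 − (1 − 0.742000)(1 − 0.858600) = 0.963519
Series (battery backup unit and [0.963519]): 0.918500 × 0.963519 = 0.884992
Parallel (blade encoder, [0.714215], [0.884992], and pitch drive inverter): 1 − (1 − 0.856700)(1 − 0.714215)(1 − 0.884992)(1 − 0.857200) = 0.9993

0.9993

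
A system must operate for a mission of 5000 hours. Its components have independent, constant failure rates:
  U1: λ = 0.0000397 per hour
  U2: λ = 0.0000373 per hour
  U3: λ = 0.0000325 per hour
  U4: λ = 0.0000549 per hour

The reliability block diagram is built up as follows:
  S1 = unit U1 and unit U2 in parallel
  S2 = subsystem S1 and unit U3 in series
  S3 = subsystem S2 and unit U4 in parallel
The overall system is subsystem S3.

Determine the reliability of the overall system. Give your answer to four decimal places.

0.9577

R(U1) = exp(−0.0000397 × 5000) = 0.819960
R(U2) = exp(−0.0000373 × 5000) = 0.829859
R(U3) = exp(−0.0000325 × 5000) = 0.850016
R(U4) = exp(−0.0000549 × 5000) = 0.759952
Parallel (U1 and U2): 1 − (1 − 0.819960)(1 − 0.829859) = 0.969368
Series ([0.969368] and U3): 0.969368 × 0.850016 = 0.823978
Parallel ([0.823978] and U4): 1 − (1 − 0.823978)(1 − 0.759952) = 0.9577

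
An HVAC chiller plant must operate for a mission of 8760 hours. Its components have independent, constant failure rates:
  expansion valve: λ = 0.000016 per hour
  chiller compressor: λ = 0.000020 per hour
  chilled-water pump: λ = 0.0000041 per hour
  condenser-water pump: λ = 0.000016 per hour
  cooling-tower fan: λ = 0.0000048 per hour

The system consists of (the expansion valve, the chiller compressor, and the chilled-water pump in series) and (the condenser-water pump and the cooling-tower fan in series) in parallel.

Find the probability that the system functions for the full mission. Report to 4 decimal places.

R(expansion valve) = exp(−0.000016 × 8760) = 0.869219
R(chiller compressor) = exp(−0.000020 × 8760) = 0.839289
R(chilled-water pump) = exp(−0.0000041 × 8760) = 0.964721
R(condenser-water pump) = exp(−0.000016 × 8760) = 0.869219
R(cooling-tower fan) = exp(−0.0000048 × 8760) = 0.958824
Series (expansion valve, chiller compressor, and chilled-water pump): 0.869219 × 0.839289 × 0.964721 = 0.703789
Series (condenser-water pump and cooling-tower fan): 0.869219 × 0.958824 = 0.833428
Parallel ([0.703789] and [0.833428]): 1 − (1 − 0.703789)(1 − 0.833428) = 0.9507

0.9507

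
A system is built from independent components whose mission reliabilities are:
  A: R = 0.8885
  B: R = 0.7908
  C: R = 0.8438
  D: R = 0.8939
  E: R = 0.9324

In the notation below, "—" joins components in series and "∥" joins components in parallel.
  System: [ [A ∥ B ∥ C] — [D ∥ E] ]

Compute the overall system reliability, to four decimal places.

Parallel (A, B, and C): 1 − (1 − 0.888500)(1 − 0.790800)(1 − 0.843800) = 0.996357
Parallel (D and E): 1 − (1 − 0.893900)(1 − 0.932400) = 0.992828
Series ([0.996357] and [0.992828]): 0.996357 × 0.992828 = 0.9892

0.9892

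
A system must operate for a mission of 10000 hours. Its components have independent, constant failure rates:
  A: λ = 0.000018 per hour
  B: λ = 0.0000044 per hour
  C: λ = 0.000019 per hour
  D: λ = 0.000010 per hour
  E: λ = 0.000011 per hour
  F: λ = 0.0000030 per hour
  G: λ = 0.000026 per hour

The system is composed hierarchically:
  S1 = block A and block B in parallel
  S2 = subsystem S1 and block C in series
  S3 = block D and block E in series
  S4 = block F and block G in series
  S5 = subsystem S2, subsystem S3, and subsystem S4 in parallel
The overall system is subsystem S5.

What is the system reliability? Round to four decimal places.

R(A) = exp(−0.000018 × 10000) = 0.835270
R(B) = exp(−0.0000044 × 10000) = 0.956954
R(C) = exp(−0.000019 × 10000) = 0.826959
R(D) = exp(−0.000010 × 10000) = 0.904837
R(E) = exp(−0.000011 × 10000) = 0.895834
R(F) = exp(−0.0000030 × 10000) = 0.970446
R(G) = exp(−0.000026 × 10000) = 0.771052
Parallel (A and B): 1 − (1 − 0.835270)(1 − 0.956954) = 0.992909
Series ([0.992909] and C): 0.992909 × 0.826959 = 0.821095
Series (D and E): 0.904837 × 0.895834 = 0.810584
Series (F and G): 0.970446 × 0.771052 = 0.748264
Parallel ([0.821095], [0.810584], and [0.748264]): 1 − (1 − 0.821095)(1 − 0.810584)(1 − 0.748264) = 0.9915

0.9915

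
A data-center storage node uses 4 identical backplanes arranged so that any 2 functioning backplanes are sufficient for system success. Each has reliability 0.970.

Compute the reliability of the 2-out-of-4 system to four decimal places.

R = Σ_{i=2}^{4} C(4,i) p^i (1−p)^{4−i} with p = 0.970
C(4,2)·0.970^2·0.030^2 = 0.005081
C(4,3)·0.970^3·0.030^1 = 0.109521
C(4,4)·0.970^4·0.030^0 = 0.885293
Sum = 0.9999

0.9999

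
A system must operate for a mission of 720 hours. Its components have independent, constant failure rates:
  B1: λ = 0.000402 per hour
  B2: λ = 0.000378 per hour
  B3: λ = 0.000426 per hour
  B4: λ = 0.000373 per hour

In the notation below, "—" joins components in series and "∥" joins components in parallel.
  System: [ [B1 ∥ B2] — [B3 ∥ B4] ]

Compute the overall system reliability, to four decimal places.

0.8816

R(B1) = exp(−0.000402 × 720) = 0.748683
R(B2) = exp(−0.000378 × 720) = 0.761732
R(B3) = exp(−0.000426 × 720) = 0.735857
R(B4) = exp(−0.000373 × 720) = 0.764480
Parallel (B1 and B2): 1 − (1 − 0.748683)(1 − 0.761732) = 0.940119
Parallel (B3 and B4): 1 − (1 − 0.735857)(1 − 0.764480) = 0.937789
Series ([0.940119] and [0.937789]): 0.940119 × 0.937789 = 0.8816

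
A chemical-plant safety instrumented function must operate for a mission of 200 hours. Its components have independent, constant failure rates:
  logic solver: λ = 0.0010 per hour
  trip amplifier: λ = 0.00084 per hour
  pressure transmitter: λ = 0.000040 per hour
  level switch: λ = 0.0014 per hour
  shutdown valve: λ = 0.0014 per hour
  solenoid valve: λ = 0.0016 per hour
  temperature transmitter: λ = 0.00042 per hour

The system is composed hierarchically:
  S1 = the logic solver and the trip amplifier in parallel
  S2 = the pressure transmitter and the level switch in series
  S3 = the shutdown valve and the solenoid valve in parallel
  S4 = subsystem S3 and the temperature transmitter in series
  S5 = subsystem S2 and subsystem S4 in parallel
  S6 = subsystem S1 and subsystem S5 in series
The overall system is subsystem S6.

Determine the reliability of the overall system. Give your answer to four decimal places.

R(logic solver) = exp(−0.0010 × 200) = 0.818731
R(trip amplifier) = exp(−0.00084 × 200) = 0.845354
R(pressure transmitter) = exp(−0.000040 × 200) = 0.992032
R(level switch) = exp(−0.0014 × 200) = 0.755784
R(shutdown valve) = exp(−0.0014 × 200) = 0.755784
R(solenoid valve) = exp(−0.0016 × 200) = 0.726149
R(temperature transmitter) = exp(−0.00042 × 200) = 0.919431
Parallel (logic solver and trip amplifier): 1 − (1 − 0.818731)(1 − 0.845354) = 0.971967
Series (pressure transmitter and level switch): 0.992032 × 0.755784 = 0.749762
Parallel (shutdown valve and solenoid valve): 1 − (1 − 0.755784)(1 − 0.726149) = 0.933121
Series ([0.933121] and temperature transmitter): 0.933121 × 0.919431 = 0.857940
Parallel ([0.749762] and [0.857940]): 1 − (1 − 0.749762)(1 − 0.857940) = 0.964451
Series ([0.971967] and [0.964451]): 0.971967 × 0.964451 = 0.9374

0.9374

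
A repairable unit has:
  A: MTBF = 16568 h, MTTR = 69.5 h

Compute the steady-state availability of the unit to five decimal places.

0.99582

A(A) = MTBF/(MTBF+MTTR) = 16568/(16568+69.5) = 0.99582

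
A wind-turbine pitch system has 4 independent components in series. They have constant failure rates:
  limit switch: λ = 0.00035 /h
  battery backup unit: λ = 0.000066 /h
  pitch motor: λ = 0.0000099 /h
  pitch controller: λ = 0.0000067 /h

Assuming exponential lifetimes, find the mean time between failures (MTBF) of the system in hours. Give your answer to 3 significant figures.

Series of exponential components: λ_sys = Σ λ_i
λ_sys = 0.00035 + 0.000066 + 0.0000099 + 0.0000067 = 4.3260e-04 /h
MTBF = 1 / λ_sys = 2310 h

2310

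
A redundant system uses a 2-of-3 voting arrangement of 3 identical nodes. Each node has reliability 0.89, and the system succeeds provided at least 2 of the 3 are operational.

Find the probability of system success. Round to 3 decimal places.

0.966

R = Σ_{i=2}^{3} C(3,i) p^i (1−p)^{3−i} with p = 0.89
C(3,2)·0.89^2·0.11^1 = 0.26139
C(3,3)·0.89^3·0.11^0 = 0.70497
Sum = 0.966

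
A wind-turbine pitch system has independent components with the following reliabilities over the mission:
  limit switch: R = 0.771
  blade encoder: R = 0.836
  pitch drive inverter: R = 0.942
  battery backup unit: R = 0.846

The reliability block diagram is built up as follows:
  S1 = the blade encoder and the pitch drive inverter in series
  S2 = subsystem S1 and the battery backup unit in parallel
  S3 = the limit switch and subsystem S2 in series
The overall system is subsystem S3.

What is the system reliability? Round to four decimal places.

Series (blade encoder and pitch drive inverter): 0.836000 × 0.942000 = 0.787512
Parallel ([0.787512] and battery backup unit): 1 − (1 − 0.787512)(1 − 0.846000) = 0.967277
Series (limit switch and [0.967277]): 0.771000 × 0.967277 = 0.7458

0.7458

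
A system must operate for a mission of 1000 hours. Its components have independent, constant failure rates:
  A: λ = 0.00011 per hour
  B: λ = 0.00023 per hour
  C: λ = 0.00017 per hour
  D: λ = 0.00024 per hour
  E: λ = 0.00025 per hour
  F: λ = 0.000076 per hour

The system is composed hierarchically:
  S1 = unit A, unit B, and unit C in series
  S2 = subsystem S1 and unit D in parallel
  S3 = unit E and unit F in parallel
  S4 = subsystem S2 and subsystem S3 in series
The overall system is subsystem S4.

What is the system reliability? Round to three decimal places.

R(A) = exp(−0.00011 × 1000) = 0.89583
R(B) = exp(−0.00023 × 1000) = 0.79453
R(C) = exp(−0.00017 × 1000) = 0.84366
R(D) = exp(−0.00024 × 1000) = 0.78663
R(E) = exp(−0.00025 × 1000) = 0.77880
R(F) = exp(−0.000076 × 1000) = 0.92682
Series (A, B, and C): 0.89583 × 0.79453 × 0.84366 = 0.60049
Parallel ([0.60049] and D): 1 − (1 − 0.60049)(1 − 0.78663) = 0.91476
Parallel (E and F): 1 − (1 − 0.77880)(1 − 0.92682) = 0.98381
Series ([0.91476] and [0.98381]): 0.91476 × 0.98381 = 0.900

0.900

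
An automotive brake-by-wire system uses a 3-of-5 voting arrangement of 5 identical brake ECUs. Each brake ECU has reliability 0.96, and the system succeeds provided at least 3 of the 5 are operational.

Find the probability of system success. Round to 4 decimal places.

R = Σ_{i=3}^{5} C(5,i) p^i (1−p)^{5−i} with p = 0.96
C(5,3)·0.96^3·0.04^2 = 0.014156
C(5,4)·0.96^4·0.04^1 = 0.169869
C(5,5)·0.96^5·0.04^0 = 0.815373
Sum = 0.9994

0.9994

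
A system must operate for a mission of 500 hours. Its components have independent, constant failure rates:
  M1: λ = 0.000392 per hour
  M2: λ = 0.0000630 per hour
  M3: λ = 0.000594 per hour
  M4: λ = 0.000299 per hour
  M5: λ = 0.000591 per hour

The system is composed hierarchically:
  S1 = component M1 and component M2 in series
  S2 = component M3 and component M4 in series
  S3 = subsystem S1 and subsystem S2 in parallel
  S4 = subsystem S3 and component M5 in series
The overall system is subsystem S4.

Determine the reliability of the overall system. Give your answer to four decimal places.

R(M1) = exp(−0.000392 × 500) = 0.822012
R(M2) = exp(−0.0000630 × 500) = 0.968991
R(M3) = exp(−0.000594 × 500) = 0.743044
R(M4) = exp(−0.000299 × 500) = 0.861138
R(M5) = exp(−0.000591 × 500) = 0.744159
Series (M1 and M2): 0.822012 × 0.968991 = 0.796522
Series (M3 and M4): 0.743044 × 0.861138 = 0.639863
Parallel ([0.796522] and [0.639863]): 1 − (1 − 0.796522)(1 − 0.639863) = 0.926720
Series ([0.926720] and M5): 0.926720 × 0.744159 = 0.6896

0.6896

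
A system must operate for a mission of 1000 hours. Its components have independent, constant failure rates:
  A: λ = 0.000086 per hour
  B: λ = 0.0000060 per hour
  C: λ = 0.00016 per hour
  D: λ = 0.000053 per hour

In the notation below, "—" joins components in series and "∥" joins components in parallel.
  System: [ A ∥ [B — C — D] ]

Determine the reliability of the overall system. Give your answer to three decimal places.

R(A) = exp(−0.000086 × 1000) = 0.91759
R(B) = exp(−0.0000060 × 1000) = 0.99402
R(C) = exp(−0.00016 × 1000) = 0.85214
R(D) = exp(−0.000053 × 1000) = 0.94838
Series (B, C, and D): 0.99402 × 0.85214 × 0.94838 = 0.80332
Parallel (A and [0.80332]): 1 − (1 − 0.91759)(1 − 0.80332) = 0.984

0.984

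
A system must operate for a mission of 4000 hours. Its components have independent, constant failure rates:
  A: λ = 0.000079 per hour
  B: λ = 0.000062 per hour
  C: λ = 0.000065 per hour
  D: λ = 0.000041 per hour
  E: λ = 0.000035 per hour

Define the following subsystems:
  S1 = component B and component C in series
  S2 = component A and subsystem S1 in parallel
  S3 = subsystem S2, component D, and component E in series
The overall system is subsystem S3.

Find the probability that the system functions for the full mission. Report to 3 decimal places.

0.658

R(A) = exp(−0.000079 × 4000) = 0.72906
R(B) = exp(−0.000062 × 4000) = 0.78036
R(C) = exp(−0.000065 × 4000) = 0.77105
R(D) = exp(−0.000041 × 4000) = 0.84874
R(E) = exp(−0.000035 × 4000) = 0.86936
Series (B and C): 0.78036 × 0.77105 = 0.60170
Parallel (A and [0.60170]): 1 − (1 − 0.72906)(1 − 0.60170) = 0.89208
Series ([0.89208], D, and E): 0.89208 × 0.84874 × 0.86936 = 0.658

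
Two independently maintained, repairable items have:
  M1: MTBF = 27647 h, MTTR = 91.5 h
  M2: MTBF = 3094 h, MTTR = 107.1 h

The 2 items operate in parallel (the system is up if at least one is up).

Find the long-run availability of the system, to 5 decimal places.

A(M1) = MTBF/(MTBF+MTTR) = 27647/(27647+91.5) = 0.996701
A(M2) = MTBF/(MTBF+MTTR) = 3094/(3094+107.1) = 0.966543
Parallel availability: 1 − (1 − 0.996701)(1 − 0.966543) = 0.99989

0.99989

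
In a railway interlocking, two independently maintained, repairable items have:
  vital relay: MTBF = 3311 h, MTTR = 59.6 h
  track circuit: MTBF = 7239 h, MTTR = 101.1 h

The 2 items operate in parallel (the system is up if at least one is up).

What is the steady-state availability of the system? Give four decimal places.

A(vital relay) = MTBF/(MTBF+MTTR) = 3311/(3311+59.6) = 0.982318
A(track circuit) = MTBF/(MTBF+MTTR) = 7239/(7239+101.1) = 0.986226
Parallel availability: 1 − (1 − 0.982318)(1 − 0.986226) = 0.9998

0.9998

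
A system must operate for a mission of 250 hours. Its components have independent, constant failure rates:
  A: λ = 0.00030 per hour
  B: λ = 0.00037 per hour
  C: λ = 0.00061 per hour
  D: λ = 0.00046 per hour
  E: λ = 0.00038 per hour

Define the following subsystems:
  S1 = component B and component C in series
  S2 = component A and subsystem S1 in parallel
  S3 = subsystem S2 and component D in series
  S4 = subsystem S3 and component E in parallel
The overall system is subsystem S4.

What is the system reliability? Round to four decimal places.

0.9889

R(A) = exp(−0.00030 × 250) = 0.927743
R(B) = exp(−0.00037 × 250) = 0.911649
R(C) = exp(−0.00061 × 250) = 0.858559
R(D) = exp(−0.00046 × 250) = 0.891366
R(E) = exp(−0.00038 × 250) = 0.909373
Series (B and C): 0.911649 × 0.858559 = 0.782704
Parallel (A and [0.782704]): 1 − (1 − 0.927743)(1 − 0.782704) = 0.984299
Series ([0.984299] and D): 0.984299 × 0.891366 = 0.877371
Parallel ([0.877371] and E): 1 − (1 − 0.877371)(1 − 0.909373) = 0.9889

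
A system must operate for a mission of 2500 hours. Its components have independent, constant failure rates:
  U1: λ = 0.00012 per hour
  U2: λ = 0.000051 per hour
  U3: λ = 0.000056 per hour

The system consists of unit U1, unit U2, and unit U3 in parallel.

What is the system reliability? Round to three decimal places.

0.996

R(U1) = exp(−0.00012 × 2500) = 0.74082
R(U2) = exp(−0.000051 × 2500) = 0.88029
R(U3) = exp(−0.000056 × 2500) = 0.86936
Parallel (U1, U2, and U3): 1 − (1 − 0.74082)(1 − 0.88029)(1 − 0.86936) = 0.996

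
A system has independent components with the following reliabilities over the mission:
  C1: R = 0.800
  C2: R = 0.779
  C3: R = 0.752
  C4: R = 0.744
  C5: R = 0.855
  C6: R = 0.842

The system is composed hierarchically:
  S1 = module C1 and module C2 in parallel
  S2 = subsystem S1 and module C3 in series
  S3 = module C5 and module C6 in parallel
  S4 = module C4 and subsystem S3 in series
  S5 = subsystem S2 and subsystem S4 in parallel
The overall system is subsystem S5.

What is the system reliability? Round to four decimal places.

0.9232

Parallel (C1 and C2): 1 − (1 − 0.800000)(1 − 0.779000) = 0.955800
Series ([0.955800] and C3): 0.955800 × 0.752000 = 0.718762
Parallel (C5 and C6): 1 − (1 − 0.855000)(1 − 0.842000) = 0.977090
Series (C4 and [0.977090]): 0.744000 × 0.977090 = 0.726955
Parallel ([0.718762] and [0.726955]): 1 − (1 − 0.718762)(1 − 0.726955) = 0.9232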